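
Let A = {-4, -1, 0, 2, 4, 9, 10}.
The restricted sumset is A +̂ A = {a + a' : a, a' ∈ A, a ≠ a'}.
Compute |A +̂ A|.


Restricted sumset: A +̂ A = {a + a' : a ∈ A, a' ∈ A, a ≠ a'}.
Equivalently, take A + A and drop any sum 2a that is achievable ONLY as a + a for a ∈ A (i.e. sums representable only with equal summands).
Enumerate pairs (a, a') with a < a' (symmetric, so each unordered pair gives one sum; this covers all a ≠ a'):
  -4 + -1 = -5
  -4 + 0 = -4
  -4 + 2 = -2
  -4 + 4 = 0
  -4 + 9 = 5
  -4 + 10 = 6
  -1 + 0 = -1
  -1 + 2 = 1
  -1 + 4 = 3
  -1 + 9 = 8
  -1 + 10 = 9
  0 + 2 = 2
  0 + 4 = 4
  0 + 9 = 9
  0 + 10 = 10
  2 + 4 = 6
  2 + 9 = 11
  2 + 10 = 12
  4 + 9 = 13
  4 + 10 = 14
  9 + 10 = 19
Collected distinct sums: {-5, -4, -2, -1, 0, 1, 2, 3, 4, 5, 6, 8, 9, 10, 11, 12, 13, 14, 19}
|A +̂ A| = 19
(Reference bound: |A +̂ A| ≥ 2|A| - 3 for |A| ≥ 2, with |A| = 7 giving ≥ 11.)

|A +̂ A| = 19


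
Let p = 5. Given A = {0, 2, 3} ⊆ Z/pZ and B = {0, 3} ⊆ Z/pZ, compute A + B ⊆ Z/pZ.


Work in Z/5Z: reduce every sum a + b modulo 5.
Enumerate all 6 pairs:
a = 0: 0+0=0, 0+3=3
a = 2: 2+0=2, 2+3=0
a = 3: 3+0=3, 3+3=1
Distinct residues collected: {0, 1, 2, 3}
|A + B| = 4 (out of 5 total residues).

A + B = {0, 1, 2, 3}


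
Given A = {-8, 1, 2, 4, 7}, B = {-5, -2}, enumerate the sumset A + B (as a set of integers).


A + B = {a + b : a ∈ A, b ∈ B}.
Enumerate all |A|·|B| = 5·2 = 10 pairs (a, b) and collect distinct sums.
a = -8: -8+-5=-13, -8+-2=-10
a = 1: 1+-5=-4, 1+-2=-1
a = 2: 2+-5=-3, 2+-2=0
a = 4: 4+-5=-1, 4+-2=2
a = 7: 7+-5=2, 7+-2=5
Collecting distinct sums: A + B = {-13, -10, -4, -3, -1, 0, 2, 5}
|A + B| = 8

A + B = {-13, -10, -4, -3, -1, 0, 2, 5}


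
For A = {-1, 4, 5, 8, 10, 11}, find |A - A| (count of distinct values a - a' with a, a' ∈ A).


A - A = {a - a' : a, a' ∈ A}; |A| = 6.
Bounds: 2|A|-1 ≤ |A - A| ≤ |A|² - |A| + 1, i.e. 11 ≤ |A - A| ≤ 31.
Note: 0 ∈ A - A always (from a - a). The set is symmetric: if d ∈ A - A then -d ∈ A - A.
Enumerate nonzero differences d = a - a' with a > a' (then include -d):
Positive differences: {1, 2, 3, 4, 5, 6, 7, 9, 11, 12}
Full difference set: {0} ∪ (positive diffs) ∪ (negative diffs).
|A - A| = 1 + 2·10 = 21 (matches direct enumeration: 21).

|A - A| = 21


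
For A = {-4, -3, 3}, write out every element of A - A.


A - A = {a - a' : a, a' ∈ A}.
Compute a - a' for each ordered pair (a, a'):
a = -4: -4--4=0, -4--3=-1, -4-3=-7
a = -3: -3--4=1, -3--3=0, -3-3=-6
a = 3: 3--4=7, 3--3=6, 3-3=0
Collecting distinct values (and noting 0 appears from a-a):
A - A = {-7, -6, -1, 0, 1, 6, 7}
|A - A| = 7

A - A = {-7, -6, -1, 0, 1, 6, 7}


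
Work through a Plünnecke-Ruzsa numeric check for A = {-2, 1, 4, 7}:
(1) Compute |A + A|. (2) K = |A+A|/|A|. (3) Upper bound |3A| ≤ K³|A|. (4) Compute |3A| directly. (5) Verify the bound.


|A| = 4.
Step 1: Compute A + A by enumerating all 16 pairs.
A + A = {-4, -1, 2, 5, 8, 11, 14}, so |A + A| = 7.
Step 2: Doubling constant K = |A + A|/|A| = 7/4 = 7/4 ≈ 1.7500.
Step 3: Plünnecke-Ruzsa gives |3A| ≤ K³·|A| = (1.7500)³ · 4 ≈ 21.4375.
Step 4: Compute 3A = A + A + A directly by enumerating all triples (a,b,c) ∈ A³; |3A| = 10.
Step 5: Check 10 ≤ 21.4375? Yes ✓.

K = 7/4, Plünnecke-Ruzsa bound K³|A| ≈ 21.4375, |3A| = 10, inequality holds.


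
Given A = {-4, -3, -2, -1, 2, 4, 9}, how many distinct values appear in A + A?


A + A = {a + a' : a, a' ∈ A}; |A| = 7.
General bounds: 2|A| - 1 ≤ |A + A| ≤ |A|(|A|+1)/2, i.e. 13 ≤ |A + A| ≤ 28.
Lower bound 2|A|-1 is attained iff A is an arithmetic progression.
Enumerate sums a + a' for a ≤ a' (symmetric, so this suffices):
a = -4: -4+-4=-8, -4+-3=-7, -4+-2=-6, -4+-1=-5, -4+2=-2, -4+4=0, -4+9=5
a = -3: -3+-3=-6, -3+-2=-5, -3+-1=-4, -3+2=-1, -3+4=1, -3+9=6
a = -2: -2+-2=-4, -2+-1=-3, -2+2=0, -2+4=2, -2+9=7
a = -1: -1+-1=-2, -1+2=1, -1+4=3, -1+9=8
a = 2: 2+2=4, 2+4=6, 2+9=11
a = 4: 4+4=8, 4+9=13
a = 9: 9+9=18
Distinct sums: {-8, -7, -6, -5, -4, -3, -2, -1, 0, 1, 2, 3, 4, 5, 6, 7, 8, 11, 13, 18}
|A + A| = 20

|A + A| = 20


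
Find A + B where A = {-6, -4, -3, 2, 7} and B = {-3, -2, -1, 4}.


A + B = {a + b : a ∈ A, b ∈ B}.
Enumerate all |A|·|B| = 5·4 = 20 pairs (a, b) and collect distinct sums.
a = -6: -6+-3=-9, -6+-2=-8, -6+-1=-7, -6+4=-2
a = -4: -4+-3=-7, -4+-2=-6, -4+-1=-5, -4+4=0
a = -3: -3+-3=-6, -3+-2=-5, -3+-1=-4, -3+4=1
a = 2: 2+-3=-1, 2+-2=0, 2+-1=1, 2+4=6
a = 7: 7+-3=4, 7+-2=5, 7+-1=6, 7+4=11
Collecting distinct sums: A + B = {-9, -8, -7, -6, -5, -4, -2, -1, 0, 1, 4, 5, 6, 11}
|A + B| = 14

A + B = {-9, -8, -7, -6, -5, -4, -2, -1, 0, 1, 4, 5, 6, 11}


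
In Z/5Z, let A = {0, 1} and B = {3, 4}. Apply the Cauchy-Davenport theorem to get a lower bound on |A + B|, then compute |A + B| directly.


Cauchy-Davenport: |A + B| ≥ min(p, |A| + |B| - 1) for A, B nonempty in Z/pZ.
|A| = 2, |B| = 2, p = 5.
CD lower bound = min(5, 2 + 2 - 1) = min(5, 3) = 3.
Compute A + B mod 5 directly:
a = 0: 0+3=3, 0+4=4
a = 1: 1+3=4, 1+4=0
A + B = {0, 3, 4}, so |A + B| = 3.
Verify: 3 ≥ 3? Yes ✓.

CD lower bound = 3, actual |A + B| = 3.


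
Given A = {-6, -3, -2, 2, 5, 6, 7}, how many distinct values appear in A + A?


A + A = {a + a' : a, a' ∈ A}; |A| = 7.
General bounds: 2|A| - 1 ≤ |A + A| ≤ |A|(|A|+1)/2, i.e. 13 ≤ |A + A| ≤ 28.
Lower bound 2|A|-1 is attained iff A is an arithmetic progression.
Enumerate sums a + a' for a ≤ a' (symmetric, so this suffices):
a = -6: -6+-6=-12, -6+-3=-9, -6+-2=-8, -6+2=-4, -6+5=-1, -6+6=0, -6+7=1
a = -3: -3+-3=-6, -3+-2=-5, -3+2=-1, -3+5=2, -3+6=3, -3+7=4
a = -2: -2+-2=-4, -2+2=0, -2+5=3, -2+6=4, -2+7=5
a = 2: 2+2=4, 2+5=7, 2+6=8, 2+7=9
a = 5: 5+5=10, 5+6=11, 5+7=12
a = 6: 6+6=12, 6+7=13
a = 7: 7+7=14
Distinct sums: {-12, -9, -8, -6, -5, -4, -1, 0, 1, 2, 3, 4, 5, 7, 8, 9, 10, 11, 12, 13, 14}
|A + A| = 21

|A + A| = 21


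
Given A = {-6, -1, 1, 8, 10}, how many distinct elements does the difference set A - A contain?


A - A = {a - a' : a, a' ∈ A}; |A| = 5.
Bounds: 2|A|-1 ≤ |A - A| ≤ |A|² - |A| + 1, i.e. 9 ≤ |A - A| ≤ 21.
Note: 0 ∈ A - A always (from a - a). The set is symmetric: if d ∈ A - A then -d ∈ A - A.
Enumerate nonzero differences d = a - a' with a > a' (then include -d):
Positive differences: {2, 5, 7, 9, 11, 14, 16}
Full difference set: {0} ∪ (positive diffs) ∪ (negative diffs).
|A - A| = 1 + 2·7 = 15 (matches direct enumeration: 15).

|A - A| = 15


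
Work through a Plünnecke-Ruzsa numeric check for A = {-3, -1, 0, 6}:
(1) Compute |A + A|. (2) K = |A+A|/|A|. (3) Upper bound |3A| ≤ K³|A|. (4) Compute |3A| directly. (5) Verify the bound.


|A| = 4.
Step 1: Compute A + A by enumerating all 16 pairs.
A + A = {-6, -4, -3, -2, -1, 0, 3, 5, 6, 12}, so |A + A| = 10.
Step 2: Doubling constant K = |A + A|/|A| = 10/4 = 10/4 ≈ 2.5000.
Step 3: Plünnecke-Ruzsa gives |3A| ≤ K³·|A| = (2.5000)³ · 4 ≈ 62.5000.
Step 4: Compute 3A = A + A + A directly by enumerating all triples (a,b,c) ∈ A³; |3A| = 18.
Step 5: Check 18 ≤ 62.5000? Yes ✓.

K = 10/4, Plünnecke-Ruzsa bound K³|A| ≈ 62.5000, |3A| = 18, inequality holds.


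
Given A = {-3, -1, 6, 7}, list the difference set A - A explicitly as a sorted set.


A - A = {a - a' : a, a' ∈ A}.
Compute a - a' for each ordered pair (a, a'):
a = -3: -3--3=0, -3--1=-2, -3-6=-9, -3-7=-10
a = -1: -1--3=2, -1--1=0, -1-6=-7, -1-7=-8
a = 6: 6--3=9, 6--1=7, 6-6=0, 6-7=-1
a = 7: 7--3=10, 7--1=8, 7-6=1, 7-7=0
Collecting distinct values (and noting 0 appears from a-a):
A - A = {-10, -9, -8, -7, -2, -1, 0, 1, 2, 7, 8, 9, 10}
|A - A| = 13

A - A = {-10, -9, -8, -7, -2, -1, 0, 1, 2, 7, 8, 9, 10}


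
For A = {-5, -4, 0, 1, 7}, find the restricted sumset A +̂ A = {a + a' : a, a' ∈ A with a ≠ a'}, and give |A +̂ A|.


Restricted sumset: A +̂ A = {a + a' : a ∈ A, a' ∈ A, a ≠ a'}.
Equivalently, take A + A and drop any sum 2a that is achievable ONLY as a + a for a ∈ A (i.e. sums representable only with equal summands).
Enumerate pairs (a, a') with a < a' (symmetric, so each unordered pair gives one sum; this covers all a ≠ a'):
  -5 + -4 = -9
  -5 + 0 = -5
  -5 + 1 = -4
  -5 + 7 = 2
  -4 + 0 = -4
  -4 + 1 = -3
  -4 + 7 = 3
  0 + 1 = 1
  0 + 7 = 7
  1 + 7 = 8
Collected distinct sums: {-9, -5, -4, -3, 1, 2, 3, 7, 8}
|A +̂ A| = 9
(Reference bound: |A +̂ A| ≥ 2|A| - 3 for |A| ≥ 2, with |A| = 5 giving ≥ 7.)

|A +̂ A| = 9


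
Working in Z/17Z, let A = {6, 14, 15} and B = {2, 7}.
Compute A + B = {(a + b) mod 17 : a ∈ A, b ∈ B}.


Work in Z/17Z: reduce every sum a + b modulo 17.
Enumerate all 6 pairs:
a = 6: 6+2=8, 6+7=13
a = 14: 14+2=16, 14+7=4
a = 15: 15+2=0, 15+7=5
Distinct residues collected: {0, 4, 5, 8, 13, 16}
|A + B| = 6 (out of 17 total residues).

A + B = {0, 4, 5, 8, 13, 16}


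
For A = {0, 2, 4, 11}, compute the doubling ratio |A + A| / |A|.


|A| = 4.
Compute A + A by enumerating all 16 pairs.
A + A = {0, 2, 4, 6, 8, 11, 13, 15, 22}, so |A + A| = 9.
K = |A + A| / |A| = 9/4 (already in lowest terms) ≈ 2.2500.
Reference: AP of size 4 gives K = 7/4 ≈ 1.7500; a fully generic set of size 4 gives K ≈ 2.5000.

|A| = 4, |A + A| = 9, K = 9/4.


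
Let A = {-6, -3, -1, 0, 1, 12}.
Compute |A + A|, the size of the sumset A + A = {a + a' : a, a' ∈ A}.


A + A = {a + a' : a, a' ∈ A}; |A| = 6.
General bounds: 2|A| - 1 ≤ |A + A| ≤ |A|(|A|+1)/2, i.e. 11 ≤ |A + A| ≤ 21.
Lower bound 2|A|-1 is attained iff A is an arithmetic progression.
Enumerate sums a + a' for a ≤ a' (symmetric, so this suffices):
a = -6: -6+-6=-12, -6+-3=-9, -6+-1=-7, -6+0=-6, -6+1=-5, -6+12=6
a = -3: -3+-3=-6, -3+-1=-4, -3+0=-3, -3+1=-2, -3+12=9
a = -1: -1+-1=-2, -1+0=-1, -1+1=0, -1+12=11
a = 0: 0+0=0, 0+1=1, 0+12=12
a = 1: 1+1=2, 1+12=13
a = 12: 12+12=24
Distinct sums: {-12, -9, -7, -6, -5, -4, -3, -2, -1, 0, 1, 2, 6, 9, 11, 12, 13, 24}
|A + A| = 18

|A + A| = 18


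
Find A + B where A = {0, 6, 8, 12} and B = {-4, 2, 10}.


A + B = {a + b : a ∈ A, b ∈ B}.
Enumerate all |A|·|B| = 4·3 = 12 pairs (a, b) and collect distinct sums.
a = 0: 0+-4=-4, 0+2=2, 0+10=10
a = 6: 6+-4=2, 6+2=8, 6+10=16
a = 8: 8+-4=4, 8+2=10, 8+10=18
a = 12: 12+-4=8, 12+2=14, 12+10=22
Collecting distinct sums: A + B = {-4, 2, 4, 8, 10, 14, 16, 18, 22}
|A + B| = 9

A + B = {-4, 2, 4, 8, 10, 14, 16, 18, 22}


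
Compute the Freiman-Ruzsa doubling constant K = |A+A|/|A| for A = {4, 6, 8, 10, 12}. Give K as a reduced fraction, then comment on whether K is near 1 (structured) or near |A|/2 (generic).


|A| = 5.
Compute A + A by enumerating all 25 pairs.
A + A = {8, 10, 12, 14, 16, 18, 20, 22, 24}, so |A + A| = 9.
K = |A + A| / |A| = 9/5 (already in lowest terms) ≈ 1.8000.
Reference: AP of size 5 gives K = 9/5 ≈ 1.8000; a fully generic set of size 5 gives K ≈ 3.0000.

|A| = 5, |A + A| = 9, K = 9/5.


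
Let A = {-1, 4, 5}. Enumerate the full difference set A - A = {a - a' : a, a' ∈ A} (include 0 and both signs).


A - A = {a - a' : a, a' ∈ A}.
Compute a - a' for each ordered pair (a, a'):
a = -1: -1--1=0, -1-4=-5, -1-5=-6
a = 4: 4--1=5, 4-4=0, 4-5=-1
a = 5: 5--1=6, 5-4=1, 5-5=0
Collecting distinct values (and noting 0 appears from a-a):
A - A = {-6, -5, -1, 0, 1, 5, 6}
|A - A| = 7

A - A = {-6, -5, -1, 0, 1, 5, 6}


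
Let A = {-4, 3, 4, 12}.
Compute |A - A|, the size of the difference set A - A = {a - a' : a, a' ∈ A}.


A - A = {a - a' : a, a' ∈ A}; |A| = 4.
Bounds: 2|A|-1 ≤ |A - A| ≤ |A|² - |A| + 1, i.e. 7 ≤ |A - A| ≤ 13.
Note: 0 ∈ A - A always (from a - a). The set is symmetric: if d ∈ A - A then -d ∈ A - A.
Enumerate nonzero differences d = a - a' with a > a' (then include -d):
Positive differences: {1, 7, 8, 9, 16}
Full difference set: {0} ∪ (positive diffs) ∪ (negative diffs).
|A - A| = 1 + 2·5 = 11 (matches direct enumeration: 11).

|A - A| = 11


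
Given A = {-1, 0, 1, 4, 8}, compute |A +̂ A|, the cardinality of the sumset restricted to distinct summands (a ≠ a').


Restricted sumset: A +̂ A = {a + a' : a ∈ A, a' ∈ A, a ≠ a'}.
Equivalently, take A + A and drop any sum 2a that is achievable ONLY as a + a for a ∈ A (i.e. sums representable only with equal summands).
Enumerate pairs (a, a') with a < a' (symmetric, so each unordered pair gives one sum; this covers all a ≠ a'):
  -1 + 0 = -1
  -1 + 1 = 0
  -1 + 4 = 3
  -1 + 8 = 7
  0 + 1 = 1
  0 + 4 = 4
  0 + 8 = 8
  1 + 4 = 5
  1 + 8 = 9
  4 + 8 = 12
Collected distinct sums: {-1, 0, 1, 3, 4, 5, 7, 8, 9, 12}
|A +̂ A| = 10
(Reference bound: |A +̂ A| ≥ 2|A| - 3 for |A| ≥ 2, with |A| = 5 giving ≥ 7.)

|A +̂ A| = 10


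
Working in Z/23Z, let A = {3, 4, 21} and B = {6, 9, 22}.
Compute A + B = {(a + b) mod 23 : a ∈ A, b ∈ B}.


Work in Z/23Z: reduce every sum a + b modulo 23.
Enumerate all 9 pairs:
a = 3: 3+6=9, 3+9=12, 3+22=2
a = 4: 4+6=10, 4+9=13, 4+22=3
a = 21: 21+6=4, 21+9=7, 21+22=20
Distinct residues collected: {2, 3, 4, 7, 9, 10, 12, 13, 20}
|A + B| = 9 (out of 23 total residues).

A + B = {2, 3, 4, 7, 9, 10, 12, 13, 20}


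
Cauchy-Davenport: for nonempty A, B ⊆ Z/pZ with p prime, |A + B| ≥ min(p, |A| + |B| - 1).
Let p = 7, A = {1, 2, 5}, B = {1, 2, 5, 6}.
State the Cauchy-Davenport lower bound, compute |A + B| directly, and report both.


Cauchy-Davenport: |A + B| ≥ min(p, |A| + |B| - 1) for A, B nonempty in Z/pZ.
|A| = 3, |B| = 4, p = 7.
CD lower bound = min(7, 3 + 4 - 1) = min(7, 6) = 6.
Compute A + B mod 7 directly:
a = 1: 1+1=2, 1+2=3, 1+5=6, 1+6=0
a = 2: 2+1=3, 2+2=4, 2+5=0, 2+6=1
a = 5: 5+1=6, 5+2=0, 5+5=3, 5+6=4
A + B = {0, 1, 2, 3, 4, 6}, so |A + B| = 6.
Verify: 6 ≥ 6? Yes ✓.

CD lower bound = 6, actual |A + B| = 6.


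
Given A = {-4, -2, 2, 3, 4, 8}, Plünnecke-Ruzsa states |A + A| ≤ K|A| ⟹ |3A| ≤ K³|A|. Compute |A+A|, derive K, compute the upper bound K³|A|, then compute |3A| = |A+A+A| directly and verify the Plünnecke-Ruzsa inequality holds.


|A| = 6.
Step 1: Compute A + A by enumerating all 36 pairs.
A + A = {-8, -6, -4, -2, -1, 0, 1, 2, 4, 5, 6, 7, 8, 10, 11, 12, 16}, so |A + A| = 17.
Step 2: Doubling constant K = |A + A|/|A| = 17/6 = 17/6 ≈ 2.8333.
Step 3: Plünnecke-Ruzsa gives |3A| ≤ K³·|A| = (2.8333)³ · 6 ≈ 136.4722.
Step 4: Compute 3A = A + A + A directly by enumerating all triples (a,b,c) ∈ A³; |3A| = 30.
Step 5: Check 30 ≤ 136.4722? Yes ✓.

K = 17/6, Plünnecke-Ruzsa bound K³|A| ≈ 136.4722, |3A| = 30, inequality holds.


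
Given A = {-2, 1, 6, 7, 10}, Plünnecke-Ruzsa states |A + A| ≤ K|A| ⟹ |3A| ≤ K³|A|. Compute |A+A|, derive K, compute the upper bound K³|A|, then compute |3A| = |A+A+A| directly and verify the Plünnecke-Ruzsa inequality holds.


|A| = 5.
Step 1: Compute A + A by enumerating all 25 pairs.
A + A = {-4, -1, 2, 4, 5, 7, 8, 11, 12, 13, 14, 16, 17, 20}, so |A + A| = 14.
Step 2: Doubling constant K = |A + A|/|A| = 14/5 = 14/5 ≈ 2.8000.
Step 3: Plünnecke-Ruzsa gives |3A| ≤ K³·|A| = (2.8000)³ · 5 ≈ 109.7600.
Step 4: Compute 3A = A + A + A directly by enumerating all triples (a,b,c) ∈ A³; |3A| = 26.
Step 5: Check 26 ≤ 109.7600? Yes ✓.

K = 14/5, Plünnecke-Ruzsa bound K³|A| ≈ 109.7600, |3A| = 26, inequality holds.


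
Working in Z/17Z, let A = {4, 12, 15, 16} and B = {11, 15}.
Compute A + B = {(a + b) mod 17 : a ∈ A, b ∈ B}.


Work in Z/17Z: reduce every sum a + b modulo 17.
Enumerate all 8 pairs:
a = 4: 4+11=15, 4+15=2
a = 12: 12+11=6, 12+15=10
a = 15: 15+11=9, 15+15=13
a = 16: 16+11=10, 16+15=14
Distinct residues collected: {2, 6, 9, 10, 13, 14, 15}
|A + B| = 7 (out of 17 total residues).

A + B = {2, 6, 9, 10, 13, 14, 15}


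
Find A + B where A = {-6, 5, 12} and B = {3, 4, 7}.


A + B = {a + b : a ∈ A, b ∈ B}.
Enumerate all |A|·|B| = 3·3 = 9 pairs (a, b) and collect distinct sums.
a = -6: -6+3=-3, -6+4=-2, -6+7=1
a = 5: 5+3=8, 5+4=9, 5+7=12
a = 12: 12+3=15, 12+4=16, 12+7=19
Collecting distinct sums: A + B = {-3, -2, 1, 8, 9, 12, 15, 16, 19}
|A + B| = 9

A + B = {-3, -2, 1, 8, 9, 12, 15, 16, 19}


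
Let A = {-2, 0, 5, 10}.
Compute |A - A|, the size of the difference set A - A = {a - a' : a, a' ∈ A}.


A - A = {a - a' : a, a' ∈ A}; |A| = 4.
Bounds: 2|A|-1 ≤ |A - A| ≤ |A|² - |A| + 1, i.e. 7 ≤ |A - A| ≤ 13.
Note: 0 ∈ A - A always (from a - a). The set is symmetric: if d ∈ A - A then -d ∈ A - A.
Enumerate nonzero differences d = a - a' with a > a' (then include -d):
Positive differences: {2, 5, 7, 10, 12}
Full difference set: {0} ∪ (positive diffs) ∪ (negative diffs).
|A - A| = 1 + 2·5 = 11 (matches direct enumeration: 11).

|A - A| = 11


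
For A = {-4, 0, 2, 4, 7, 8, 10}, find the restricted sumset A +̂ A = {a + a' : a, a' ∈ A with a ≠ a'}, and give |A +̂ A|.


Restricted sumset: A +̂ A = {a + a' : a ∈ A, a' ∈ A, a ≠ a'}.
Equivalently, take A + A and drop any sum 2a that is achievable ONLY as a + a for a ∈ A (i.e. sums representable only with equal summands).
Enumerate pairs (a, a') with a < a' (symmetric, so each unordered pair gives one sum; this covers all a ≠ a'):
  -4 + 0 = -4
  -4 + 2 = -2
  -4 + 4 = 0
  -4 + 7 = 3
  -4 + 8 = 4
  -4 + 10 = 6
  0 + 2 = 2
  0 + 4 = 4
  0 + 7 = 7
  0 + 8 = 8
  0 + 10 = 10
  2 + 4 = 6
  2 + 7 = 9
  2 + 8 = 10
  2 + 10 = 12
  4 + 7 = 11
  4 + 8 = 12
  4 + 10 = 14
  7 + 8 = 15
  7 + 10 = 17
  8 + 10 = 18
Collected distinct sums: {-4, -2, 0, 2, 3, 4, 6, 7, 8, 9, 10, 11, 12, 14, 15, 17, 18}
|A +̂ A| = 17
(Reference bound: |A +̂ A| ≥ 2|A| - 3 for |A| ≥ 2, with |A| = 7 giving ≥ 11.)

|A +̂ A| = 17


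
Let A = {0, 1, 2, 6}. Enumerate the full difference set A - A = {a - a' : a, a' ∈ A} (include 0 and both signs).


A - A = {a - a' : a, a' ∈ A}.
Compute a - a' for each ordered pair (a, a'):
a = 0: 0-0=0, 0-1=-1, 0-2=-2, 0-6=-6
a = 1: 1-0=1, 1-1=0, 1-2=-1, 1-6=-5
a = 2: 2-0=2, 2-1=1, 2-2=0, 2-6=-4
a = 6: 6-0=6, 6-1=5, 6-2=4, 6-6=0
Collecting distinct values (and noting 0 appears from a-a):
A - A = {-6, -5, -4, -2, -1, 0, 1, 2, 4, 5, 6}
|A - A| = 11

A - A = {-6, -5, -4, -2, -1, 0, 1, 2, 4, 5, 6}


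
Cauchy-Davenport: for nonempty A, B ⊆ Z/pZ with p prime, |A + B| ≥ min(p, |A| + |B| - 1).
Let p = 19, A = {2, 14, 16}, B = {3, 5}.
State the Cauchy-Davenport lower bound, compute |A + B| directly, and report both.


Cauchy-Davenport: |A + B| ≥ min(p, |A| + |B| - 1) for A, B nonempty in Z/pZ.
|A| = 3, |B| = 2, p = 19.
CD lower bound = min(19, 3 + 2 - 1) = min(19, 4) = 4.
Compute A + B mod 19 directly:
a = 2: 2+3=5, 2+5=7
a = 14: 14+3=17, 14+5=0
a = 16: 16+3=0, 16+5=2
A + B = {0, 2, 5, 7, 17}, so |A + B| = 5.
Verify: 5 ≥ 4? Yes ✓.

CD lower bound = 4, actual |A + B| = 5.


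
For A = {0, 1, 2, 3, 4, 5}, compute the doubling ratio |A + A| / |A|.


|A| = 6.
Compute A + A by enumerating all 36 pairs.
A + A = {0, 1, 2, 3, 4, 5, 6, 7, 8, 9, 10}, so |A + A| = 11.
K = |A + A| / |A| = 11/6 (already in lowest terms) ≈ 1.8333.
Reference: AP of size 6 gives K = 11/6 ≈ 1.8333; a fully generic set of size 6 gives K ≈ 3.5000.

|A| = 6, |A + A| = 11, K = 11/6.


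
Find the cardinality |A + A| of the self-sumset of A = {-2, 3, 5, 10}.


A + A = {a + a' : a, a' ∈ A}; |A| = 4.
General bounds: 2|A| - 1 ≤ |A + A| ≤ |A|(|A|+1)/2, i.e. 7 ≤ |A + A| ≤ 10.
Lower bound 2|A|-1 is attained iff A is an arithmetic progression.
Enumerate sums a + a' for a ≤ a' (symmetric, so this suffices):
a = -2: -2+-2=-4, -2+3=1, -2+5=3, -2+10=8
a = 3: 3+3=6, 3+5=8, 3+10=13
a = 5: 5+5=10, 5+10=15
a = 10: 10+10=20
Distinct sums: {-4, 1, 3, 6, 8, 10, 13, 15, 20}
|A + A| = 9

|A + A| = 9


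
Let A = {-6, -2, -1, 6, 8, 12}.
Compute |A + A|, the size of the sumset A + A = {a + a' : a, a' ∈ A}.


A + A = {a + a' : a, a' ∈ A}; |A| = 6.
General bounds: 2|A| - 1 ≤ |A + A| ≤ |A|(|A|+1)/2, i.e. 11 ≤ |A + A| ≤ 21.
Lower bound 2|A|-1 is attained iff A is an arithmetic progression.
Enumerate sums a + a' for a ≤ a' (symmetric, so this suffices):
a = -6: -6+-6=-12, -6+-2=-8, -6+-1=-7, -6+6=0, -6+8=2, -6+12=6
a = -2: -2+-2=-4, -2+-1=-3, -2+6=4, -2+8=6, -2+12=10
a = -1: -1+-1=-2, -1+6=5, -1+8=7, -1+12=11
a = 6: 6+6=12, 6+8=14, 6+12=18
a = 8: 8+8=16, 8+12=20
a = 12: 12+12=24
Distinct sums: {-12, -8, -7, -4, -3, -2, 0, 2, 4, 5, 6, 7, 10, 11, 12, 14, 16, 18, 20, 24}
|A + A| = 20

|A + A| = 20


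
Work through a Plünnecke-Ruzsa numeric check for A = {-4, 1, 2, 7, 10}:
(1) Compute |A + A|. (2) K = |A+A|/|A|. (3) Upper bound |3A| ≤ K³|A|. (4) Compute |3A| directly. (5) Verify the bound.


|A| = 5.
Step 1: Compute A + A by enumerating all 25 pairs.
A + A = {-8, -3, -2, 2, 3, 4, 6, 8, 9, 11, 12, 14, 17, 20}, so |A + A| = 14.
Step 2: Doubling constant K = |A + A|/|A| = 14/5 = 14/5 ≈ 2.8000.
Step 3: Plünnecke-Ruzsa gives |3A| ≤ K³·|A| = (2.8000)³ · 5 ≈ 109.7600.
Step 4: Compute 3A = A + A + A directly by enumerating all triples (a,b,c) ∈ A³; |3A| = 28.
Step 5: Check 28 ≤ 109.7600? Yes ✓.

K = 14/5, Plünnecke-Ruzsa bound K³|A| ≈ 109.7600, |3A| = 28, inequality holds.


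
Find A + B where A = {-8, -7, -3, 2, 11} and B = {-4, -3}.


A + B = {a + b : a ∈ A, b ∈ B}.
Enumerate all |A|·|B| = 5·2 = 10 pairs (a, b) and collect distinct sums.
a = -8: -8+-4=-12, -8+-3=-11
a = -7: -7+-4=-11, -7+-3=-10
a = -3: -3+-4=-7, -3+-3=-6
a = 2: 2+-4=-2, 2+-3=-1
a = 11: 11+-4=7, 11+-3=8
Collecting distinct sums: A + B = {-12, -11, -10, -7, -6, -2, -1, 7, 8}
|A + B| = 9

A + B = {-12, -11, -10, -7, -6, -2, -1, 7, 8}


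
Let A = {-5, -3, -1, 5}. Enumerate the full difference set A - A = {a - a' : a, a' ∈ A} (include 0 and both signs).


A - A = {a - a' : a, a' ∈ A}.
Compute a - a' for each ordered pair (a, a'):
a = -5: -5--5=0, -5--3=-2, -5--1=-4, -5-5=-10
a = -3: -3--5=2, -3--3=0, -3--1=-2, -3-5=-8
a = -1: -1--5=4, -1--3=2, -1--1=0, -1-5=-6
a = 5: 5--5=10, 5--3=8, 5--1=6, 5-5=0
Collecting distinct values (and noting 0 appears from a-a):
A - A = {-10, -8, -6, -4, -2, 0, 2, 4, 6, 8, 10}
|A - A| = 11

A - A = {-10, -8, -6, -4, -2, 0, 2, 4, 6, 8, 10}


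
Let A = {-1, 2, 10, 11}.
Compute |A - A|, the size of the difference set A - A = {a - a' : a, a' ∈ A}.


A - A = {a - a' : a, a' ∈ A}; |A| = 4.
Bounds: 2|A|-1 ≤ |A - A| ≤ |A|² - |A| + 1, i.e. 7 ≤ |A - A| ≤ 13.
Note: 0 ∈ A - A always (from a - a). The set is symmetric: if d ∈ A - A then -d ∈ A - A.
Enumerate nonzero differences d = a - a' with a > a' (then include -d):
Positive differences: {1, 3, 8, 9, 11, 12}
Full difference set: {0} ∪ (positive diffs) ∪ (negative diffs).
|A - A| = 1 + 2·6 = 13 (matches direct enumeration: 13).

|A - A| = 13


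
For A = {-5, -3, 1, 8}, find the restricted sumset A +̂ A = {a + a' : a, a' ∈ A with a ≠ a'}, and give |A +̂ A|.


Restricted sumset: A +̂ A = {a + a' : a ∈ A, a' ∈ A, a ≠ a'}.
Equivalently, take A + A and drop any sum 2a that is achievable ONLY as a + a for a ∈ A (i.e. sums representable only with equal summands).
Enumerate pairs (a, a') with a < a' (symmetric, so each unordered pair gives one sum; this covers all a ≠ a'):
  -5 + -3 = -8
  -5 + 1 = -4
  -5 + 8 = 3
  -3 + 1 = -2
  -3 + 8 = 5
  1 + 8 = 9
Collected distinct sums: {-8, -4, -2, 3, 5, 9}
|A +̂ A| = 6
(Reference bound: |A +̂ A| ≥ 2|A| - 3 for |A| ≥ 2, with |A| = 4 giving ≥ 5.)

|A +̂ A| = 6


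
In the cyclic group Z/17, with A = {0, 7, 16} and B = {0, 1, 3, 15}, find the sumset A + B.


Work in Z/17Z: reduce every sum a + b modulo 17.
Enumerate all 12 pairs:
a = 0: 0+0=0, 0+1=1, 0+3=3, 0+15=15
a = 7: 7+0=7, 7+1=8, 7+3=10, 7+15=5
a = 16: 16+0=16, 16+1=0, 16+3=2, 16+15=14
Distinct residues collected: {0, 1, 2, 3, 5, 7, 8, 10, 14, 15, 16}
|A + B| = 11 (out of 17 total residues).

A + B = {0, 1, 2, 3, 5, 7, 8, 10, 14, 15, 16}


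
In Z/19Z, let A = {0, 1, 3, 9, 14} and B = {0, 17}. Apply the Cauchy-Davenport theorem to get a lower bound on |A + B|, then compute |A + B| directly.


Cauchy-Davenport: |A + B| ≥ min(p, |A| + |B| - 1) for A, B nonempty in Z/pZ.
|A| = 5, |B| = 2, p = 19.
CD lower bound = min(19, 5 + 2 - 1) = min(19, 6) = 6.
Compute A + B mod 19 directly:
a = 0: 0+0=0, 0+17=17
a = 1: 1+0=1, 1+17=18
a = 3: 3+0=3, 3+17=1
a = 9: 9+0=9, 9+17=7
a = 14: 14+0=14, 14+17=12
A + B = {0, 1, 3, 7, 9, 12, 14, 17, 18}, so |A + B| = 9.
Verify: 9 ≥ 6? Yes ✓.

CD lower bound = 6, actual |A + B| = 9.


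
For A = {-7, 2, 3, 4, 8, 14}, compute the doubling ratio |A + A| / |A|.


|A| = 6.
Compute A + A by enumerating all 36 pairs.
A + A = {-14, -5, -4, -3, 1, 4, 5, 6, 7, 8, 10, 11, 12, 16, 17, 18, 22, 28}, so |A + A| = 18.
K = |A + A| / |A| = 18/6 = 3/1 ≈ 3.0000.
Reference: AP of size 6 gives K = 11/6 ≈ 1.8333; a fully generic set of size 6 gives K ≈ 3.5000.

|A| = 6, |A + A| = 18, K = 18/6 = 3/1.


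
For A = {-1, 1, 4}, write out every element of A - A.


A - A = {a - a' : a, a' ∈ A}.
Compute a - a' for each ordered pair (a, a'):
a = -1: -1--1=0, -1-1=-2, -1-4=-5
a = 1: 1--1=2, 1-1=0, 1-4=-3
a = 4: 4--1=5, 4-1=3, 4-4=0
Collecting distinct values (and noting 0 appears from a-a):
A - A = {-5, -3, -2, 0, 2, 3, 5}
|A - A| = 7

A - A = {-5, -3, -2, 0, 2, 3, 5}


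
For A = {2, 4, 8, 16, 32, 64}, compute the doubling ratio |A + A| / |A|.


|A| = 6.
Compute A + A by enumerating all 36 pairs.
A + A = {4, 6, 8, 10, 12, 16, 18, 20, 24, 32, 34, 36, 40, 48, 64, 66, 68, 72, 80, 96, 128}, so |A + A| = 21.
K = |A + A| / |A| = 21/6 = 7/2 ≈ 3.5000.
Reference: AP of size 6 gives K = 11/6 ≈ 1.8333; a fully generic set of size 6 gives K ≈ 3.5000.

|A| = 6, |A + A| = 21, K = 21/6 = 7/2.


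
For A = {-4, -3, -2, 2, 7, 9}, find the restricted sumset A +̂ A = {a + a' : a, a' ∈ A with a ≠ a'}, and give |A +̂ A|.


Restricted sumset: A +̂ A = {a + a' : a ∈ A, a' ∈ A, a ≠ a'}.
Equivalently, take A + A and drop any sum 2a that is achievable ONLY as a + a for a ∈ A (i.e. sums representable only with equal summands).
Enumerate pairs (a, a') with a < a' (symmetric, so each unordered pair gives one sum; this covers all a ≠ a'):
  -4 + -3 = -7
  -4 + -2 = -6
  -4 + 2 = -2
  -4 + 7 = 3
  -4 + 9 = 5
  -3 + -2 = -5
  -3 + 2 = -1
  -3 + 7 = 4
  -3 + 9 = 6
  -2 + 2 = 0
  -2 + 7 = 5
  -2 + 9 = 7
  2 + 7 = 9
  2 + 9 = 11
  7 + 9 = 16
Collected distinct sums: {-7, -6, -5, -2, -1, 0, 3, 4, 5, 6, 7, 9, 11, 16}
|A +̂ A| = 14
(Reference bound: |A +̂ A| ≥ 2|A| - 3 for |A| ≥ 2, with |A| = 6 giving ≥ 9.)

|A +̂ A| = 14


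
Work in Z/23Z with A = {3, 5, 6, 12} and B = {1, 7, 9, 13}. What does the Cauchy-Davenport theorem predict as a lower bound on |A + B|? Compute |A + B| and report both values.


Cauchy-Davenport: |A + B| ≥ min(p, |A| + |B| - 1) for A, B nonempty in Z/pZ.
|A| = 4, |B| = 4, p = 23.
CD lower bound = min(23, 4 + 4 - 1) = min(23, 7) = 7.
Compute A + B mod 23 directly:
a = 3: 3+1=4, 3+7=10, 3+9=12, 3+13=16
a = 5: 5+1=6, 5+7=12, 5+9=14, 5+13=18
a = 6: 6+1=7, 6+7=13, 6+9=15, 6+13=19
a = 12: 12+1=13, 12+7=19, 12+9=21, 12+13=2
A + B = {2, 4, 6, 7, 10, 12, 13, 14, 15, 16, 18, 19, 21}, so |A + B| = 13.
Verify: 13 ≥ 7? Yes ✓.

CD lower bound = 7, actual |A + B| = 13.


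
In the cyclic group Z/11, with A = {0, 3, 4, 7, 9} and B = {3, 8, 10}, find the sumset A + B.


Work in Z/11Z: reduce every sum a + b modulo 11.
Enumerate all 15 pairs:
a = 0: 0+3=3, 0+8=8, 0+10=10
a = 3: 3+3=6, 3+8=0, 3+10=2
a = 4: 4+3=7, 4+8=1, 4+10=3
a = 7: 7+3=10, 7+8=4, 7+10=6
a = 9: 9+3=1, 9+8=6, 9+10=8
Distinct residues collected: {0, 1, 2, 3, 4, 6, 7, 8, 10}
|A + B| = 9 (out of 11 total residues).

A + B = {0, 1, 2, 3, 4, 6, 7, 8, 10}


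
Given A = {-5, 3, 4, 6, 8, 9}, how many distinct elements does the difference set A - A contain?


A - A = {a - a' : a, a' ∈ A}; |A| = 6.
Bounds: 2|A|-1 ≤ |A - A| ≤ |A|² - |A| + 1, i.e. 11 ≤ |A - A| ≤ 31.
Note: 0 ∈ A - A always (from a - a). The set is symmetric: if d ∈ A - A then -d ∈ A - A.
Enumerate nonzero differences d = a - a' with a > a' (then include -d):
Positive differences: {1, 2, 3, 4, 5, 6, 8, 9, 11, 13, 14}
Full difference set: {0} ∪ (positive diffs) ∪ (negative diffs).
|A - A| = 1 + 2·11 = 23 (matches direct enumeration: 23).

|A - A| = 23


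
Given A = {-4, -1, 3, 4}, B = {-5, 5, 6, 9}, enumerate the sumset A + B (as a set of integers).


A + B = {a + b : a ∈ A, b ∈ B}.
Enumerate all |A|·|B| = 4·4 = 16 pairs (a, b) and collect distinct sums.
a = -4: -4+-5=-9, -4+5=1, -4+6=2, -4+9=5
a = -1: -1+-5=-6, -1+5=4, -1+6=5, -1+9=8
a = 3: 3+-5=-2, 3+5=8, 3+6=9, 3+9=12
a = 4: 4+-5=-1, 4+5=9, 4+6=10, 4+9=13
Collecting distinct sums: A + B = {-9, -6, -2, -1, 1, 2, 4, 5, 8, 9, 10, 12, 13}
|A + B| = 13

A + B = {-9, -6, -2, -1, 1, 2, 4, 5, 8, 9, 10, 12, 13}


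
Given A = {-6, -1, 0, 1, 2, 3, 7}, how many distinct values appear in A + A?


A + A = {a + a' : a, a' ∈ A}; |A| = 7.
General bounds: 2|A| - 1 ≤ |A + A| ≤ |A|(|A|+1)/2, i.e. 13 ≤ |A + A| ≤ 28.
Lower bound 2|A|-1 is attained iff A is an arithmetic progression.
Enumerate sums a + a' for a ≤ a' (symmetric, so this suffices):
a = -6: -6+-6=-12, -6+-1=-7, -6+0=-6, -6+1=-5, -6+2=-4, -6+3=-3, -6+7=1
a = -1: -1+-1=-2, -1+0=-1, -1+1=0, -1+2=1, -1+3=2, -1+7=6
a = 0: 0+0=0, 0+1=1, 0+2=2, 0+3=3, 0+7=7
a = 1: 1+1=2, 1+2=3, 1+3=4, 1+7=8
a = 2: 2+2=4, 2+3=5, 2+7=9
a = 3: 3+3=6, 3+7=10
a = 7: 7+7=14
Distinct sums: {-12, -7, -6, -5, -4, -3, -2, -1, 0, 1, 2, 3, 4, 5, 6, 7, 8, 9, 10, 14}
|A + A| = 20

|A + A| = 20


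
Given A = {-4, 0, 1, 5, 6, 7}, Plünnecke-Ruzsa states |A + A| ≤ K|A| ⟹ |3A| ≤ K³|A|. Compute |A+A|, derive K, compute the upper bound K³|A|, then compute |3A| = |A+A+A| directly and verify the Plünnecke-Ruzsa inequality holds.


|A| = 6.
Step 1: Compute A + A by enumerating all 36 pairs.
A + A = {-8, -4, -3, 0, 1, 2, 3, 5, 6, 7, 8, 10, 11, 12, 13, 14}, so |A + A| = 16.
Step 2: Doubling constant K = |A + A|/|A| = 16/6 = 16/6 ≈ 2.6667.
Step 3: Plünnecke-Ruzsa gives |3A| ≤ K³·|A| = (2.6667)³ · 6 ≈ 113.7778.
Step 4: Compute 3A = A + A + A directly by enumerating all triples (a,b,c) ∈ A³; |3A| = 29.
Step 5: Check 29 ≤ 113.7778? Yes ✓.

K = 16/6, Plünnecke-Ruzsa bound K³|A| ≈ 113.7778, |3A| = 29, inequality holds.


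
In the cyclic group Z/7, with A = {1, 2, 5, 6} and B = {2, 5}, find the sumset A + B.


Work in Z/7Z: reduce every sum a + b modulo 7.
Enumerate all 8 pairs:
a = 1: 1+2=3, 1+5=6
a = 2: 2+2=4, 2+5=0
a = 5: 5+2=0, 5+5=3
a = 6: 6+2=1, 6+5=4
Distinct residues collected: {0, 1, 3, 4, 6}
|A + B| = 5 (out of 7 total residues).

A + B = {0, 1, 3, 4, 6}


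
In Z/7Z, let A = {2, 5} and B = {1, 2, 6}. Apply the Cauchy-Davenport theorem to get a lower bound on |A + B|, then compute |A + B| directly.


Cauchy-Davenport: |A + B| ≥ min(p, |A| + |B| - 1) for A, B nonempty in Z/pZ.
|A| = 2, |B| = 3, p = 7.
CD lower bound = min(7, 2 + 3 - 1) = min(7, 4) = 4.
Compute A + B mod 7 directly:
a = 2: 2+1=3, 2+2=4, 2+6=1
a = 5: 5+1=6, 5+2=0, 5+6=4
A + B = {0, 1, 3, 4, 6}, so |A + B| = 5.
Verify: 5 ≥ 4? Yes ✓.

CD lower bound = 4, actual |A + B| = 5.


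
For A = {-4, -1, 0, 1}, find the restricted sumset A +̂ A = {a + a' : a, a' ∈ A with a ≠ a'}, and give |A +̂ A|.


Restricted sumset: A +̂ A = {a + a' : a ∈ A, a' ∈ A, a ≠ a'}.
Equivalently, take A + A and drop any sum 2a that is achievable ONLY as a + a for a ∈ A (i.e. sums representable only with equal summands).
Enumerate pairs (a, a') with a < a' (symmetric, so each unordered pair gives one sum; this covers all a ≠ a'):
  -4 + -1 = -5
  -4 + 0 = -4
  -4 + 1 = -3
  -1 + 0 = -1
  -1 + 1 = 0
  0 + 1 = 1
Collected distinct sums: {-5, -4, -3, -1, 0, 1}
|A +̂ A| = 6
(Reference bound: |A +̂ A| ≥ 2|A| - 3 for |A| ≥ 2, with |A| = 4 giving ≥ 5.)

|A +̂ A| = 6


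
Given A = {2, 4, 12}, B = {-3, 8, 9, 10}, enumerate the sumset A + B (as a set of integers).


A + B = {a + b : a ∈ A, b ∈ B}.
Enumerate all |A|·|B| = 3·4 = 12 pairs (a, b) and collect distinct sums.
a = 2: 2+-3=-1, 2+8=10, 2+9=11, 2+10=12
a = 4: 4+-3=1, 4+8=12, 4+9=13, 4+10=14
a = 12: 12+-3=9, 12+8=20, 12+9=21, 12+10=22
Collecting distinct sums: A + B = {-1, 1, 9, 10, 11, 12, 13, 14, 20, 21, 22}
|A + B| = 11

A + B = {-1, 1, 9, 10, 11, 12, 13, 14, 20, 21, 22}


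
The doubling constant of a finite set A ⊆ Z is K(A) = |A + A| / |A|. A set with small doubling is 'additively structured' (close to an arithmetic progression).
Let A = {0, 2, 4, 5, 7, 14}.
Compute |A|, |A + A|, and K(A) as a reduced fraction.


|A| = 6.
Compute A + A by enumerating all 36 pairs.
A + A = {0, 2, 4, 5, 6, 7, 8, 9, 10, 11, 12, 14, 16, 18, 19, 21, 28}, so |A + A| = 17.
K = |A + A| / |A| = 17/6 (already in lowest terms) ≈ 2.8333.
Reference: AP of size 6 gives K = 11/6 ≈ 1.8333; a fully generic set of size 6 gives K ≈ 3.5000.

|A| = 6, |A + A| = 17, K = 17/6.


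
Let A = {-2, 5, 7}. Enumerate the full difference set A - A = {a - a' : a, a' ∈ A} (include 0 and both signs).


A - A = {a - a' : a, a' ∈ A}.
Compute a - a' for each ordered pair (a, a'):
a = -2: -2--2=0, -2-5=-7, -2-7=-9
a = 5: 5--2=7, 5-5=0, 5-7=-2
a = 7: 7--2=9, 7-5=2, 7-7=0
Collecting distinct values (and noting 0 appears from a-a):
A - A = {-9, -7, -2, 0, 2, 7, 9}
|A - A| = 7

A - A = {-9, -7, -2, 0, 2, 7, 9}


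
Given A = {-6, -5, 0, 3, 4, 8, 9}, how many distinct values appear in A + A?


A + A = {a + a' : a, a' ∈ A}; |A| = 7.
General bounds: 2|A| - 1 ≤ |A + A| ≤ |A|(|A|+1)/2, i.e. 13 ≤ |A + A| ≤ 28.
Lower bound 2|A|-1 is attained iff A is an arithmetic progression.
Enumerate sums a + a' for a ≤ a' (symmetric, so this suffices):
a = -6: -6+-6=-12, -6+-5=-11, -6+0=-6, -6+3=-3, -6+4=-2, -6+8=2, -6+9=3
a = -5: -5+-5=-10, -5+0=-5, -5+3=-2, -5+4=-1, -5+8=3, -5+9=4
a = 0: 0+0=0, 0+3=3, 0+4=4, 0+8=8, 0+9=9
a = 3: 3+3=6, 3+4=7, 3+8=11, 3+9=12
a = 4: 4+4=8, 4+8=12, 4+9=13
a = 8: 8+8=16, 8+9=17
a = 9: 9+9=18
Distinct sums: {-12, -11, -10, -6, -5, -3, -2, -1, 0, 2, 3, 4, 6, 7, 8, 9, 11, 12, 13, 16, 17, 18}
|A + A| = 22

|A + A| = 22


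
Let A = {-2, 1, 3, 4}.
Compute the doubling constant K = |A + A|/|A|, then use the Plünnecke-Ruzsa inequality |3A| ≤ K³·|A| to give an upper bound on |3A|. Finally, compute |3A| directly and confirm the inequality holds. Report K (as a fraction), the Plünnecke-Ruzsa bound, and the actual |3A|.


|A| = 4.
Step 1: Compute A + A by enumerating all 16 pairs.
A + A = {-4, -1, 1, 2, 4, 5, 6, 7, 8}, so |A + A| = 9.
Step 2: Doubling constant K = |A + A|/|A| = 9/4 = 9/4 ≈ 2.2500.
Step 3: Plünnecke-Ruzsa gives |3A| ≤ K³·|A| = (2.2500)³ · 4 ≈ 45.5625.
Step 4: Compute 3A = A + A + A directly by enumerating all triples (a,b,c) ∈ A³; |3A| = 15.
Step 5: Check 15 ≤ 45.5625? Yes ✓.

K = 9/4, Plünnecke-Ruzsa bound K³|A| ≈ 45.5625, |3A| = 15, inequality holds.


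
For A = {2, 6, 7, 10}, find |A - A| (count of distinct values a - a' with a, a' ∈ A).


A - A = {a - a' : a, a' ∈ A}; |A| = 4.
Bounds: 2|A|-1 ≤ |A - A| ≤ |A|² - |A| + 1, i.e. 7 ≤ |A - A| ≤ 13.
Note: 0 ∈ A - A always (from a - a). The set is symmetric: if d ∈ A - A then -d ∈ A - A.
Enumerate nonzero differences d = a - a' with a > a' (then include -d):
Positive differences: {1, 3, 4, 5, 8}
Full difference set: {0} ∪ (positive diffs) ∪ (negative diffs).
|A - A| = 1 + 2·5 = 11 (matches direct enumeration: 11).

|A - A| = 11


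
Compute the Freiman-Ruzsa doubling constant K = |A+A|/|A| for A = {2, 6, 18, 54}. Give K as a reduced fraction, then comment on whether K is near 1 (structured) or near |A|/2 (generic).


|A| = 4.
Compute A + A by enumerating all 16 pairs.
A + A = {4, 8, 12, 20, 24, 36, 56, 60, 72, 108}, so |A + A| = 10.
K = |A + A| / |A| = 10/4 = 5/2 ≈ 2.5000.
Reference: AP of size 4 gives K = 7/4 ≈ 1.7500; a fully generic set of size 4 gives K ≈ 2.5000.

|A| = 4, |A + A| = 10, K = 10/4 = 5/2.


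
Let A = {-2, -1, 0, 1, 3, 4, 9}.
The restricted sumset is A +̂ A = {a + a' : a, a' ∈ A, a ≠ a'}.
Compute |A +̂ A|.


Restricted sumset: A +̂ A = {a + a' : a ∈ A, a' ∈ A, a ≠ a'}.
Equivalently, take A + A and drop any sum 2a that is achievable ONLY as a + a for a ∈ A (i.e. sums representable only with equal summands).
Enumerate pairs (a, a') with a < a' (symmetric, so each unordered pair gives one sum; this covers all a ≠ a'):
  -2 + -1 = -3
  -2 + 0 = -2
  -2 + 1 = -1
  -2 + 3 = 1
  -2 + 4 = 2
  -2 + 9 = 7
  -1 + 0 = -1
  -1 + 1 = 0
  -1 + 3 = 2
  -1 + 4 = 3
  -1 + 9 = 8
  0 + 1 = 1
  0 + 3 = 3
  0 + 4 = 4
  0 + 9 = 9
  1 + 3 = 4
  1 + 4 = 5
  1 + 9 = 10
  3 + 4 = 7
  3 + 9 = 12
  4 + 9 = 13
Collected distinct sums: {-3, -2, -1, 0, 1, 2, 3, 4, 5, 7, 8, 9, 10, 12, 13}
|A +̂ A| = 15
(Reference bound: |A +̂ A| ≥ 2|A| - 3 for |A| ≥ 2, with |A| = 7 giving ≥ 11.)

|A +̂ A| = 15


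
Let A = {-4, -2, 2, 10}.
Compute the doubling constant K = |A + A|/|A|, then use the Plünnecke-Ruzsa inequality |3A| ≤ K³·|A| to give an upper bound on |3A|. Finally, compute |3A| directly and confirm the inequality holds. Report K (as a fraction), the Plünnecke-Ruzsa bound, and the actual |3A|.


|A| = 4.
Step 1: Compute A + A by enumerating all 16 pairs.
A + A = {-8, -6, -4, -2, 0, 4, 6, 8, 12, 20}, so |A + A| = 10.
Step 2: Doubling constant K = |A + A|/|A| = 10/4 = 10/4 ≈ 2.5000.
Step 3: Plünnecke-Ruzsa gives |3A| ≤ K³·|A| = (2.5000)³ · 4 ≈ 62.5000.
Step 4: Compute 3A = A + A + A directly by enumerating all triples (a,b,c) ∈ A³; |3A| = 17.
Step 5: Check 17 ≤ 62.5000? Yes ✓.

K = 10/4, Plünnecke-Ruzsa bound K³|A| ≈ 62.5000, |3A| = 17, inequality holds.


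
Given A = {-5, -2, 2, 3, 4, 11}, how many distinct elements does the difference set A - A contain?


A - A = {a - a' : a, a' ∈ A}; |A| = 6.
Bounds: 2|A|-1 ≤ |A - A| ≤ |A|² - |A| + 1, i.e. 11 ≤ |A - A| ≤ 31.
Note: 0 ∈ A - A always (from a - a). The set is symmetric: if d ∈ A - A then -d ∈ A - A.
Enumerate nonzero differences d = a - a' with a > a' (then include -d):
Positive differences: {1, 2, 3, 4, 5, 6, 7, 8, 9, 13, 16}
Full difference set: {0} ∪ (positive diffs) ∪ (negative diffs).
|A - A| = 1 + 2·11 = 23 (matches direct enumeration: 23).

|A - A| = 23


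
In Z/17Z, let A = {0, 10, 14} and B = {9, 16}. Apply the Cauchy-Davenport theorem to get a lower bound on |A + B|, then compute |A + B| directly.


Cauchy-Davenport: |A + B| ≥ min(p, |A| + |B| - 1) for A, B nonempty in Z/pZ.
|A| = 3, |B| = 2, p = 17.
CD lower bound = min(17, 3 + 2 - 1) = min(17, 4) = 4.
Compute A + B mod 17 directly:
a = 0: 0+9=9, 0+16=16
a = 10: 10+9=2, 10+16=9
a = 14: 14+9=6, 14+16=13
A + B = {2, 6, 9, 13, 16}, so |A + B| = 5.
Verify: 5 ≥ 4? Yes ✓.

CD lower bound = 4, actual |A + B| = 5.


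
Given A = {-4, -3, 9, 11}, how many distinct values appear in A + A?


A + A = {a + a' : a, a' ∈ A}; |A| = 4.
General bounds: 2|A| - 1 ≤ |A + A| ≤ |A|(|A|+1)/2, i.e. 7 ≤ |A + A| ≤ 10.
Lower bound 2|A|-1 is attained iff A is an arithmetic progression.
Enumerate sums a + a' for a ≤ a' (symmetric, so this suffices):
a = -4: -4+-4=-8, -4+-3=-7, -4+9=5, -4+11=7
a = -3: -3+-3=-6, -3+9=6, -3+11=8
a = 9: 9+9=18, 9+11=20
a = 11: 11+11=22
Distinct sums: {-8, -7, -6, 5, 6, 7, 8, 18, 20, 22}
|A + A| = 10

|A + A| = 10


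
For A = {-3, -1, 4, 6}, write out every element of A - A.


A - A = {a - a' : a, a' ∈ A}.
Compute a - a' for each ordered pair (a, a'):
a = -3: -3--3=0, -3--1=-2, -3-4=-7, -3-6=-9
a = -1: -1--3=2, -1--1=0, -1-4=-5, -1-6=-7
a = 4: 4--3=7, 4--1=5, 4-4=0, 4-6=-2
a = 6: 6--3=9, 6--1=7, 6-4=2, 6-6=0
Collecting distinct values (and noting 0 appears from a-a):
A - A = {-9, -7, -5, -2, 0, 2, 5, 7, 9}
|A - A| = 9

A - A = {-9, -7, -5, -2, 0, 2, 5, 7, 9}


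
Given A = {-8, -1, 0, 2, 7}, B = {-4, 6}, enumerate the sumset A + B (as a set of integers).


A + B = {a + b : a ∈ A, b ∈ B}.
Enumerate all |A|·|B| = 5·2 = 10 pairs (a, b) and collect distinct sums.
a = -8: -8+-4=-12, -8+6=-2
a = -1: -1+-4=-5, -1+6=5
a = 0: 0+-4=-4, 0+6=6
a = 2: 2+-4=-2, 2+6=8
a = 7: 7+-4=3, 7+6=13
Collecting distinct sums: A + B = {-12, -5, -4, -2, 3, 5, 6, 8, 13}
|A + B| = 9

A + B = {-12, -5, -4, -2, 3, 5, 6, 8, 13}


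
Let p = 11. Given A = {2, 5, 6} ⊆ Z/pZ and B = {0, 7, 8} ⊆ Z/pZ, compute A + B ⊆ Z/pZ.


Work in Z/11Z: reduce every sum a + b modulo 11.
Enumerate all 9 pairs:
a = 2: 2+0=2, 2+7=9, 2+8=10
a = 5: 5+0=5, 5+7=1, 5+8=2
a = 6: 6+0=6, 6+7=2, 6+8=3
Distinct residues collected: {1, 2, 3, 5, 6, 9, 10}
|A + B| = 7 (out of 11 total residues).

A + B = {1, 2, 3, 5, 6, 9, 10}
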